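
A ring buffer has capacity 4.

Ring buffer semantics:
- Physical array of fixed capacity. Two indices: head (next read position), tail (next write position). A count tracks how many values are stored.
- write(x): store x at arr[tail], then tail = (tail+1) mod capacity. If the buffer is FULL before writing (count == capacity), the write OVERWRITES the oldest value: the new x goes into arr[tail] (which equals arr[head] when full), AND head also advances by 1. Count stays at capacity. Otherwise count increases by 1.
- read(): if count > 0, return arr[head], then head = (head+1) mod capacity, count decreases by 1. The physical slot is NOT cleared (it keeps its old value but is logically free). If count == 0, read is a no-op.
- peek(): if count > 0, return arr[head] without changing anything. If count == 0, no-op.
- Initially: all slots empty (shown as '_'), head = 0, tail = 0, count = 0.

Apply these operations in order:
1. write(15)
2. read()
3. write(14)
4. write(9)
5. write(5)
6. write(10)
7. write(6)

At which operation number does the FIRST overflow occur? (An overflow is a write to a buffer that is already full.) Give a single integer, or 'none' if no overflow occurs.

After op 1 (write(15)): arr=[15 _ _ _] head=0 tail=1 count=1
After op 2 (read()): arr=[15 _ _ _] head=1 tail=1 count=0
After op 3 (write(14)): arr=[15 14 _ _] head=1 tail=2 count=1
After op 4 (write(9)): arr=[15 14 9 _] head=1 tail=3 count=2
After op 5 (write(5)): arr=[15 14 9 5] head=1 tail=0 count=3
After op 6 (write(10)): arr=[10 14 9 5] head=1 tail=1 count=4
After op 7 (write(6)): arr=[10 6 9 5] head=2 tail=2 count=4

Answer: 7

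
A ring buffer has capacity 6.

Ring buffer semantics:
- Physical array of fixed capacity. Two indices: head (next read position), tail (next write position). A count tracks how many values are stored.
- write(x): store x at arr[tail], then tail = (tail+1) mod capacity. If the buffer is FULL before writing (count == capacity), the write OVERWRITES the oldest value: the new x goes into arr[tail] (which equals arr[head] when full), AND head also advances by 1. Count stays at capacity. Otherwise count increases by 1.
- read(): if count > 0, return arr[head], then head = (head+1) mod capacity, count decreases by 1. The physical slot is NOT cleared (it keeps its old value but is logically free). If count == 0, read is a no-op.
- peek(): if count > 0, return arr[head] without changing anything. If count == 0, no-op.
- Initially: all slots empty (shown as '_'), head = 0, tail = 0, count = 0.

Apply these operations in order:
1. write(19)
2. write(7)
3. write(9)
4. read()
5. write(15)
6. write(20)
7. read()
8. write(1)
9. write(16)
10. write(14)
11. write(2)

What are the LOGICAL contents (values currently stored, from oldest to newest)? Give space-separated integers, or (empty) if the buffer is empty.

After op 1 (write(19)): arr=[19 _ _ _ _ _] head=0 tail=1 count=1
After op 2 (write(7)): arr=[19 7 _ _ _ _] head=0 tail=2 count=2
After op 3 (write(9)): arr=[19 7 9 _ _ _] head=0 tail=3 count=3
After op 4 (read()): arr=[19 7 9 _ _ _] head=1 tail=3 count=2
After op 5 (write(15)): arr=[19 7 9 15 _ _] head=1 tail=4 count=3
After op 6 (write(20)): arr=[19 7 9 15 20 _] head=1 tail=5 count=4
After op 7 (read()): arr=[19 7 9 15 20 _] head=2 tail=5 count=3
After op 8 (write(1)): arr=[19 7 9 15 20 1] head=2 tail=0 count=4
After op 9 (write(16)): arr=[16 7 9 15 20 1] head=2 tail=1 count=5
After op 10 (write(14)): arr=[16 14 9 15 20 1] head=2 tail=2 count=6
After op 11 (write(2)): arr=[16 14 2 15 20 1] head=3 tail=3 count=6

Answer: 15 20 1 16 14 2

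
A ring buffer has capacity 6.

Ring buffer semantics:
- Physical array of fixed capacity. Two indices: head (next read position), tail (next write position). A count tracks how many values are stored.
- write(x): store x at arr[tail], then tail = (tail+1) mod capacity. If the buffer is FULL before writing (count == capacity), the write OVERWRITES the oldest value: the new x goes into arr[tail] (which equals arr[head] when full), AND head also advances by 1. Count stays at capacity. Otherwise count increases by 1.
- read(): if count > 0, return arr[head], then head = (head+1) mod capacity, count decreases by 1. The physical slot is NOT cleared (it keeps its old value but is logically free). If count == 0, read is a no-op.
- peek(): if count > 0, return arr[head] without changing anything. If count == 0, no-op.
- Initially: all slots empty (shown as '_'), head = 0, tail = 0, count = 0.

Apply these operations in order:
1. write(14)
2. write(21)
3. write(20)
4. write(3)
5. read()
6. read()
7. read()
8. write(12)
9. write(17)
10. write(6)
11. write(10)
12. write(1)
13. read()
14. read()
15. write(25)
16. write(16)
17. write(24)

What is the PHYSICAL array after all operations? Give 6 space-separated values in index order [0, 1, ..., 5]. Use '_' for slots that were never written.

Answer: 6 10 1 25 16 24

Derivation:
After op 1 (write(14)): arr=[14 _ _ _ _ _] head=0 tail=1 count=1
After op 2 (write(21)): arr=[14 21 _ _ _ _] head=0 tail=2 count=2
After op 3 (write(20)): arr=[14 21 20 _ _ _] head=0 tail=3 count=3
After op 4 (write(3)): arr=[14 21 20 3 _ _] head=0 tail=4 count=4
After op 5 (read()): arr=[14 21 20 3 _ _] head=1 tail=4 count=3
After op 6 (read()): arr=[14 21 20 3 _ _] head=2 tail=4 count=2
After op 7 (read()): arr=[14 21 20 3 _ _] head=3 tail=4 count=1
After op 8 (write(12)): arr=[14 21 20 3 12 _] head=3 tail=5 count=2
After op 9 (write(17)): arr=[14 21 20 3 12 17] head=3 tail=0 count=3
After op 10 (write(6)): arr=[6 21 20 3 12 17] head=3 tail=1 count=4
After op 11 (write(10)): arr=[6 10 20 3 12 17] head=3 tail=2 count=5
After op 12 (write(1)): arr=[6 10 1 3 12 17] head=3 tail=3 count=6
After op 13 (read()): arr=[6 10 1 3 12 17] head=4 tail=3 count=5
After op 14 (read()): arr=[6 10 1 3 12 17] head=5 tail=3 count=4
After op 15 (write(25)): arr=[6 10 1 25 12 17] head=5 tail=4 count=5
After op 16 (write(16)): arr=[6 10 1 25 16 17] head=5 tail=5 count=6
After op 17 (write(24)): arr=[6 10 1 25 16 24] head=0 tail=0 count=6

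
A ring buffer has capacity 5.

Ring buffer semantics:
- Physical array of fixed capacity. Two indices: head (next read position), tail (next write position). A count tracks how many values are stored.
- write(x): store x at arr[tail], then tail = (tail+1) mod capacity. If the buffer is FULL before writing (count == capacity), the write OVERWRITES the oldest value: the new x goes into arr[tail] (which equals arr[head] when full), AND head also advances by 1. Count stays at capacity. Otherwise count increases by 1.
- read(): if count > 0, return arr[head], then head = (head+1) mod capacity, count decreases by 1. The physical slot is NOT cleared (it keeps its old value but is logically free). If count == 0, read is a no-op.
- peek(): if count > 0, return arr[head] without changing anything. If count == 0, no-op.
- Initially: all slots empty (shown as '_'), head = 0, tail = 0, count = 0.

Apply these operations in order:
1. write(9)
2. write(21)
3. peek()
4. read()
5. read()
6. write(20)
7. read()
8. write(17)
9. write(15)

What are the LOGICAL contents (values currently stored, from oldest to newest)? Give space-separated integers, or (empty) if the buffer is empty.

After op 1 (write(9)): arr=[9 _ _ _ _] head=0 tail=1 count=1
After op 2 (write(21)): arr=[9 21 _ _ _] head=0 tail=2 count=2
After op 3 (peek()): arr=[9 21 _ _ _] head=0 tail=2 count=2
After op 4 (read()): arr=[9 21 _ _ _] head=1 tail=2 count=1
After op 5 (read()): arr=[9 21 _ _ _] head=2 tail=2 count=0
After op 6 (write(20)): arr=[9 21 20 _ _] head=2 tail=3 count=1
After op 7 (read()): arr=[9 21 20 _ _] head=3 tail=3 count=0
After op 8 (write(17)): arr=[9 21 20 17 _] head=3 tail=4 count=1
After op 9 (write(15)): arr=[9 21 20 17 15] head=3 tail=0 count=2

Answer: 17 15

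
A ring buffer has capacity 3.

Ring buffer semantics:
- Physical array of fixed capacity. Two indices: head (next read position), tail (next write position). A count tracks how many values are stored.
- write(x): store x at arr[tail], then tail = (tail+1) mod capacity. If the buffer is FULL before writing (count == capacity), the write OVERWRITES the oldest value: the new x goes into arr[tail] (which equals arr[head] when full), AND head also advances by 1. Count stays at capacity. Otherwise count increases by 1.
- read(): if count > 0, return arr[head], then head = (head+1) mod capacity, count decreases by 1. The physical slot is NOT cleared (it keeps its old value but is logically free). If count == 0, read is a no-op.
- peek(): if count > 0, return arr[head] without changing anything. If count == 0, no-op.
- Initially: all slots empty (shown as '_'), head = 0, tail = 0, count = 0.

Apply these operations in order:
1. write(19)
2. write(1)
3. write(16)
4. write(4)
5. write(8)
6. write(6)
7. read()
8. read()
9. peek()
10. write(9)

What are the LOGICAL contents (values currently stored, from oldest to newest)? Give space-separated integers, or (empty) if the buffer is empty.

Answer: 6 9

Derivation:
After op 1 (write(19)): arr=[19 _ _] head=0 tail=1 count=1
After op 2 (write(1)): arr=[19 1 _] head=0 tail=2 count=2
After op 3 (write(16)): arr=[19 1 16] head=0 tail=0 count=3
After op 4 (write(4)): arr=[4 1 16] head=1 tail=1 count=3
After op 5 (write(8)): arr=[4 8 16] head=2 tail=2 count=3
After op 6 (write(6)): arr=[4 8 6] head=0 tail=0 count=3
After op 7 (read()): arr=[4 8 6] head=1 tail=0 count=2
After op 8 (read()): arr=[4 8 6] head=2 tail=0 count=1
After op 9 (peek()): arr=[4 8 6] head=2 tail=0 count=1
After op 10 (write(9)): arr=[9 8 6] head=2 tail=1 count=2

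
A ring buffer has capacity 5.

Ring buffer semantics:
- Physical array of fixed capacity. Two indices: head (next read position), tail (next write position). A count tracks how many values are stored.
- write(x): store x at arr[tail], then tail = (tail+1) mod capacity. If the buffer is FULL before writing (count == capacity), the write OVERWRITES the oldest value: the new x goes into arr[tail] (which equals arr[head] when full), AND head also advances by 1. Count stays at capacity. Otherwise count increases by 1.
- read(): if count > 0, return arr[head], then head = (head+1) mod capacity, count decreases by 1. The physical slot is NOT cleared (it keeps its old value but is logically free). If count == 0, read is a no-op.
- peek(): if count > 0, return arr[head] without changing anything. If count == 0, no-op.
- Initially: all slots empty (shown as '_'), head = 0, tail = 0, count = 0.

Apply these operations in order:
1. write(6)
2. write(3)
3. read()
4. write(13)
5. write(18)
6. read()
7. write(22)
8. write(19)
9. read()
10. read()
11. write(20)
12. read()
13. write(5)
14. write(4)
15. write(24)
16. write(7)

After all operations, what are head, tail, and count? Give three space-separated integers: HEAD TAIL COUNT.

After op 1 (write(6)): arr=[6 _ _ _ _] head=0 tail=1 count=1
After op 2 (write(3)): arr=[6 3 _ _ _] head=0 tail=2 count=2
After op 3 (read()): arr=[6 3 _ _ _] head=1 tail=2 count=1
After op 4 (write(13)): arr=[6 3 13 _ _] head=1 tail=3 count=2
After op 5 (write(18)): arr=[6 3 13 18 _] head=1 tail=4 count=3
After op 6 (read()): arr=[6 3 13 18 _] head=2 tail=4 count=2
After op 7 (write(22)): arr=[6 3 13 18 22] head=2 tail=0 count=3
After op 8 (write(19)): arr=[19 3 13 18 22] head=2 tail=1 count=4
After op 9 (read()): arr=[19 3 13 18 22] head=3 tail=1 count=3
After op 10 (read()): arr=[19 3 13 18 22] head=4 tail=1 count=2
After op 11 (write(20)): arr=[19 20 13 18 22] head=4 tail=2 count=3
After op 12 (read()): arr=[19 20 13 18 22] head=0 tail=2 count=2
After op 13 (write(5)): arr=[19 20 5 18 22] head=0 tail=3 count=3
After op 14 (write(4)): arr=[19 20 5 4 22] head=0 tail=4 count=4
After op 15 (write(24)): arr=[19 20 5 4 24] head=0 tail=0 count=5
After op 16 (write(7)): arr=[7 20 5 4 24] head=1 tail=1 count=5

Answer: 1 1 5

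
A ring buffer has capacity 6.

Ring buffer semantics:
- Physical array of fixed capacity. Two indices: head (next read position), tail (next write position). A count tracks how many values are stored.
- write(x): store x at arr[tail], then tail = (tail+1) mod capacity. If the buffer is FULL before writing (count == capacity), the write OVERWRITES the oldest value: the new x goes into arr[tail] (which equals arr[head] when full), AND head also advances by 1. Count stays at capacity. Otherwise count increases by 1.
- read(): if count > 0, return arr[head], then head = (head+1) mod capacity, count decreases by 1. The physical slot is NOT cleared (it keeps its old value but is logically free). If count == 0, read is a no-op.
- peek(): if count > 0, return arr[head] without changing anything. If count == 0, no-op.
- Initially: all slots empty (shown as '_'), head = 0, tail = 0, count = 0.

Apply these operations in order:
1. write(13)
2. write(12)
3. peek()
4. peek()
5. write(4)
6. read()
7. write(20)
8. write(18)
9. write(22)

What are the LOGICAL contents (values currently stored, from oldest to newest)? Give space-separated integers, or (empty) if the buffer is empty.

Answer: 12 4 20 18 22

Derivation:
After op 1 (write(13)): arr=[13 _ _ _ _ _] head=0 tail=1 count=1
After op 2 (write(12)): arr=[13 12 _ _ _ _] head=0 tail=2 count=2
After op 3 (peek()): arr=[13 12 _ _ _ _] head=0 tail=2 count=2
After op 4 (peek()): arr=[13 12 _ _ _ _] head=0 tail=2 count=2
After op 5 (write(4)): arr=[13 12 4 _ _ _] head=0 tail=3 count=3
After op 6 (read()): arr=[13 12 4 _ _ _] head=1 tail=3 count=2
After op 7 (write(20)): arr=[13 12 4 20 _ _] head=1 tail=4 count=3
After op 8 (write(18)): arr=[13 12 4 20 18 _] head=1 tail=5 count=4
After op 9 (write(22)): arr=[13 12 4 20 18 22] head=1 tail=0 count=5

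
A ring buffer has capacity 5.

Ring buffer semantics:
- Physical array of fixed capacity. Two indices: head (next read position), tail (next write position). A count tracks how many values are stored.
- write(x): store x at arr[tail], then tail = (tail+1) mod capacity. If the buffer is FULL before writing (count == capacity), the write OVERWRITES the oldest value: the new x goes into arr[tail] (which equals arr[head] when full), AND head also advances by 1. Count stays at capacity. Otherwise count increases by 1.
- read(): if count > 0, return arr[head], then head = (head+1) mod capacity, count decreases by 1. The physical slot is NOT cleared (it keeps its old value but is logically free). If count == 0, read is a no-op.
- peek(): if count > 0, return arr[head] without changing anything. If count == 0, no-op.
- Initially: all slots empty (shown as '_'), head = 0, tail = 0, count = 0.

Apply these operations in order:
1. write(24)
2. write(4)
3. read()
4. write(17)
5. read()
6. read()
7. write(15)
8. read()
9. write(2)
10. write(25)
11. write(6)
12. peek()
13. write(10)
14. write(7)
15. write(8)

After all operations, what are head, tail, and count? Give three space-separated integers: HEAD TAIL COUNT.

Answer: 0 0 5

Derivation:
After op 1 (write(24)): arr=[24 _ _ _ _] head=0 tail=1 count=1
After op 2 (write(4)): arr=[24 4 _ _ _] head=0 tail=2 count=2
After op 3 (read()): arr=[24 4 _ _ _] head=1 tail=2 count=1
After op 4 (write(17)): arr=[24 4 17 _ _] head=1 tail=3 count=2
After op 5 (read()): arr=[24 4 17 _ _] head=2 tail=3 count=1
After op 6 (read()): arr=[24 4 17 _ _] head=3 tail=3 count=0
After op 7 (write(15)): arr=[24 4 17 15 _] head=3 tail=4 count=1
After op 8 (read()): arr=[24 4 17 15 _] head=4 tail=4 count=0
After op 9 (write(2)): arr=[24 4 17 15 2] head=4 tail=0 count=1
After op 10 (write(25)): arr=[25 4 17 15 2] head=4 tail=1 count=2
After op 11 (write(6)): arr=[25 6 17 15 2] head=4 tail=2 count=3
After op 12 (peek()): arr=[25 6 17 15 2] head=4 tail=2 count=3
After op 13 (write(10)): arr=[25 6 10 15 2] head=4 tail=3 count=4
After op 14 (write(7)): arr=[25 6 10 7 2] head=4 tail=4 count=5
After op 15 (write(8)): arr=[25 6 10 7 8] head=0 tail=0 count=5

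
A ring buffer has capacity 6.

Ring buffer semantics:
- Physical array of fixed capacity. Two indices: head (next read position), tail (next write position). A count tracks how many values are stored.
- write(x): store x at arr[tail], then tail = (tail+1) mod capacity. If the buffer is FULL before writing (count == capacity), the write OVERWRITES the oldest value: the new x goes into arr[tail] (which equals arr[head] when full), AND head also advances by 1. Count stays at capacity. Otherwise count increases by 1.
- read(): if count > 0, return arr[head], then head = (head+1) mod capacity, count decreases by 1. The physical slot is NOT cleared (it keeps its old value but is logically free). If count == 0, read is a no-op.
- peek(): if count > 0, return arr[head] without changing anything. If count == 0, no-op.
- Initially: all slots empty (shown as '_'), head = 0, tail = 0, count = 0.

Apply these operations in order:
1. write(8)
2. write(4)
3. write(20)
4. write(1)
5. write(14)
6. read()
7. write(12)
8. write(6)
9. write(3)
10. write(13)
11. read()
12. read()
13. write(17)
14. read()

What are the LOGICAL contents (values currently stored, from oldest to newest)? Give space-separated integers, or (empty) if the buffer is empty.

Answer: 6 3 13 17

Derivation:
After op 1 (write(8)): arr=[8 _ _ _ _ _] head=0 tail=1 count=1
After op 2 (write(4)): arr=[8 4 _ _ _ _] head=0 tail=2 count=2
After op 3 (write(20)): arr=[8 4 20 _ _ _] head=0 tail=3 count=3
After op 4 (write(1)): arr=[8 4 20 1 _ _] head=0 tail=4 count=4
After op 5 (write(14)): arr=[8 4 20 1 14 _] head=0 tail=5 count=5
After op 6 (read()): arr=[8 4 20 1 14 _] head=1 tail=5 count=4
After op 7 (write(12)): arr=[8 4 20 1 14 12] head=1 tail=0 count=5
After op 8 (write(6)): arr=[6 4 20 1 14 12] head=1 tail=1 count=6
After op 9 (write(3)): arr=[6 3 20 1 14 12] head=2 tail=2 count=6
After op 10 (write(13)): arr=[6 3 13 1 14 12] head=3 tail=3 count=6
After op 11 (read()): arr=[6 3 13 1 14 12] head=4 tail=3 count=5
After op 12 (read()): arr=[6 3 13 1 14 12] head=5 tail=3 count=4
After op 13 (write(17)): arr=[6 3 13 17 14 12] head=5 tail=4 count=5
After op 14 (read()): arr=[6 3 13 17 14 12] head=0 tail=4 count=4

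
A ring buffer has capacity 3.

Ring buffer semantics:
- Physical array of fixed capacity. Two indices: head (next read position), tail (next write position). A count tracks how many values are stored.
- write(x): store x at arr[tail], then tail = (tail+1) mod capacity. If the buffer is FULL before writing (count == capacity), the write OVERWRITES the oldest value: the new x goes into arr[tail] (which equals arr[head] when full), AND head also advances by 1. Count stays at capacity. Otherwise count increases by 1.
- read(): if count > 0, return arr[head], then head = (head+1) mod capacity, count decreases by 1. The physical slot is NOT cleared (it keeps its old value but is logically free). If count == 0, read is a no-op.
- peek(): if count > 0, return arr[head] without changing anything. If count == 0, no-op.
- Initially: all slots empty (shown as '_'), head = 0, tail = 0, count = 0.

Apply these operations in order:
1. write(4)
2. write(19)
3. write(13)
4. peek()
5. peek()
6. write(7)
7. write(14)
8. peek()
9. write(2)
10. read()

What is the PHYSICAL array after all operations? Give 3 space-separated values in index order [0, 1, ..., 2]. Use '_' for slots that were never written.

Answer: 7 14 2

Derivation:
After op 1 (write(4)): arr=[4 _ _] head=0 tail=1 count=1
After op 2 (write(19)): arr=[4 19 _] head=0 tail=2 count=2
After op 3 (write(13)): arr=[4 19 13] head=0 tail=0 count=3
After op 4 (peek()): arr=[4 19 13] head=0 tail=0 count=3
After op 5 (peek()): arr=[4 19 13] head=0 tail=0 count=3
After op 6 (write(7)): arr=[7 19 13] head=1 tail=1 count=3
After op 7 (write(14)): arr=[7 14 13] head=2 tail=2 count=3
After op 8 (peek()): arr=[7 14 13] head=2 tail=2 count=3
After op 9 (write(2)): arr=[7 14 2] head=0 tail=0 count=3
After op 10 (read()): arr=[7 14 2] head=1 tail=0 count=2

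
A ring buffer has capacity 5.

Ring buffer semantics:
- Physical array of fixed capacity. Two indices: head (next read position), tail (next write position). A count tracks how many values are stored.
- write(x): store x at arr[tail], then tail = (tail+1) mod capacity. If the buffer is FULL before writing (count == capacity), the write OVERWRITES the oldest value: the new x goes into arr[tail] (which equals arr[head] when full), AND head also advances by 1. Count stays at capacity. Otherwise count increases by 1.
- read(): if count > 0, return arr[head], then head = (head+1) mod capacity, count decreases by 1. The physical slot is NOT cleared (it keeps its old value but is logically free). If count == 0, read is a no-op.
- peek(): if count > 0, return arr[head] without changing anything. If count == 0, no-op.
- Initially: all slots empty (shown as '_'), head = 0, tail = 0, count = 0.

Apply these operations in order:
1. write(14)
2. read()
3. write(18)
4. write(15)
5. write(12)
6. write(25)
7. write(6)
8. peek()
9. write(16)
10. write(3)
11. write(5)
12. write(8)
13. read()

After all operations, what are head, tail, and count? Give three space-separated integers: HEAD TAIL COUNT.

After op 1 (write(14)): arr=[14 _ _ _ _] head=0 tail=1 count=1
After op 2 (read()): arr=[14 _ _ _ _] head=1 tail=1 count=0
After op 3 (write(18)): arr=[14 18 _ _ _] head=1 tail=2 count=1
After op 4 (write(15)): arr=[14 18 15 _ _] head=1 tail=3 count=2
After op 5 (write(12)): arr=[14 18 15 12 _] head=1 tail=4 count=3
After op 6 (write(25)): arr=[14 18 15 12 25] head=1 tail=0 count=4
After op 7 (write(6)): arr=[6 18 15 12 25] head=1 tail=1 count=5
After op 8 (peek()): arr=[6 18 15 12 25] head=1 tail=1 count=5
After op 9 (write(16)): arr=[6 16 15 12 25] head=2 tail=2 count=5
After op 10 (write(3)): arr=[6 16 3 12 25] head=3 tail=3 count=5
After op 11 (write(5)): arr=[6 16 3 5 25] head=4 tail=4 count=5
After op 12 (write(8)): arr=[6 16 3 5 8] head=0 tail=0 count=5
After op 13 (read()): arr=[6 16 3 5 8] head=1 tail=0 count=4

Answer: 1 0 4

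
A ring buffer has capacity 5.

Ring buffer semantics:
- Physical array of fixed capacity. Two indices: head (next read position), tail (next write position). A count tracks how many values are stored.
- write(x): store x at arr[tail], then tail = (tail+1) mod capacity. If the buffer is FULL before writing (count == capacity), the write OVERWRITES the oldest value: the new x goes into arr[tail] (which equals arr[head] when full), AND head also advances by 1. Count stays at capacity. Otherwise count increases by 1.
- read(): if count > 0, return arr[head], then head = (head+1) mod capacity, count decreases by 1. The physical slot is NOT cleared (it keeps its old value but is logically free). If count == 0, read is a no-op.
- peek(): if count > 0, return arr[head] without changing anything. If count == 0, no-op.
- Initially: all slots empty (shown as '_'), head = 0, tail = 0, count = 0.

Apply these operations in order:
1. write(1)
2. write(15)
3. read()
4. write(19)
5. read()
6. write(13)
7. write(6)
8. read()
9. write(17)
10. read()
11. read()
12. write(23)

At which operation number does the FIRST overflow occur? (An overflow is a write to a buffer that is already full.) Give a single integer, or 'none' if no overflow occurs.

After op 1 (write(1)): arr=[1 _ _ _ _] head=0 tail=1 count=1
After op 2 (write(15)): arr=[1 15 _ _ _] head=0 tail=2 count=2
After op 3 (read()): arr=[1 15 _ _ _] head=1 tail=2 count=1
After op 4 (write(19)): arr=[1 15 19 _ _] head=1 tail=3 count=2
After op 5 (read()): arr=[1 15 19 _ _] head=2 tail=3 count=1
After op 6 (write(13)): arr=[1 15 19 13 _] head=2 tail=4 count=2
After op 7 (write(6)): arr=[1 15 19 13 6] head=2 tail=0 count=3
After op 8 (read()): arr=[1 15 19 13 6] head=3 tail=0 count=2
After op 9 (write(17)): arr=[17 15 19 13 6] head=3 tail=1 count=3
After op 10 (read()): arr=[17 15 19 13 6] head=4 tail=1 count=2
After op 11 (read()): arr=[17 15 19 13 6] head=0 tail=1 count=1
After op 12 (write(23)): arr=[17 23 19 13 6] head=0 tail=2 count=2

Answer: none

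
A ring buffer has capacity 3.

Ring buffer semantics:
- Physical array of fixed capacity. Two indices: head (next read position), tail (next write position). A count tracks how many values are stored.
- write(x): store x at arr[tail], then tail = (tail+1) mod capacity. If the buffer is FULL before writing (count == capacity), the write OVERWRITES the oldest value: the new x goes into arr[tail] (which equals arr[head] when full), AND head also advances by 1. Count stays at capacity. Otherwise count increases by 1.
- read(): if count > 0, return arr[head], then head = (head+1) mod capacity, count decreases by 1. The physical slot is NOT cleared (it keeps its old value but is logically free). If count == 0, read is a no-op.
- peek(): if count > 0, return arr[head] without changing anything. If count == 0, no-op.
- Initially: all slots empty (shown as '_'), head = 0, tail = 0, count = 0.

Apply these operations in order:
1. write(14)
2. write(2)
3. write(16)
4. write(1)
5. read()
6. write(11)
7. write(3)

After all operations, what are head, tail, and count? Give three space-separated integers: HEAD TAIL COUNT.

After op 1 (write(14)): arr=[14 _ _] head=0 tail=1 count=1
After op 2 (write(2)): arr=[14 2 _] head=0 tail=2 count=2
After op 3 (write(16)): arr=[14 2 16] head=0 tail=0 count=3
After op 4 (write(1)): arr=[1 2 16] head=1 tail=1 count=3
After op 5 (read()): arr=[1 2 16] head=2 tail=1 count=2
After op 6 (write(11)): arr=[1 11 16] head=2 tail=2 count=3
After op 7 (write(3)): arr=[1 11 3] head=0 tail=0 count=3

Answer: 0 0 3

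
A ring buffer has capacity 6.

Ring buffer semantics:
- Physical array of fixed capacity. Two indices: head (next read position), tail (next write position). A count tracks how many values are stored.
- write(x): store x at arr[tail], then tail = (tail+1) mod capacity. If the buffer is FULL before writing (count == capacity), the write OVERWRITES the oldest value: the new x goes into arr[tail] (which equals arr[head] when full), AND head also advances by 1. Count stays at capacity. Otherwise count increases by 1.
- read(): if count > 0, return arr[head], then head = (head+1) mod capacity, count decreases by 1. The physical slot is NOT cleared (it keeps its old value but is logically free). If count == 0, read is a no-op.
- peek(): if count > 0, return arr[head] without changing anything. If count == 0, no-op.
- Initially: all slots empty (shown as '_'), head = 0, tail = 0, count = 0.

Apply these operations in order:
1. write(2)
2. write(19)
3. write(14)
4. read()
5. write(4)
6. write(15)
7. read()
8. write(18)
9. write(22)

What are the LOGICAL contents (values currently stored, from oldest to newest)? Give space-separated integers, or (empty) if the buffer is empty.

Answer: 14 4 15 18 22

Derivation:
After op 1 (write(2)): arr=[2 _ _ _ _ _] head=0 tail=1 count=1
After op 2 (write(19)): arr=[2 19 _ _ _ _] head=0 tail=2 count=2
After op 3 (write(14)): arr=[2 19 14 _ _ _] head=0 tail=3 count=3
After op 4 (read()): arr=[2 19 14 _ _ _] head=1 tail=3 count=2
After op 5 (write(4)): arr=[2 19 14 4 _ _] head=1 tail=4 count=3
After op 6 (write(15)): arr=[2 19 14 4 15 _] head=1 tail=5 count=4
After op 7 (read()): arr=[2 19 14 4 15 _] head=2 tail=5 count=3
After op 8 (write(18)): arr=[2 19 14 4 15 18] head=2 tail=0 count=4
After op 9 (write(22)): arr=[22 19 14 4 15 18] head=2 tail=1 count=5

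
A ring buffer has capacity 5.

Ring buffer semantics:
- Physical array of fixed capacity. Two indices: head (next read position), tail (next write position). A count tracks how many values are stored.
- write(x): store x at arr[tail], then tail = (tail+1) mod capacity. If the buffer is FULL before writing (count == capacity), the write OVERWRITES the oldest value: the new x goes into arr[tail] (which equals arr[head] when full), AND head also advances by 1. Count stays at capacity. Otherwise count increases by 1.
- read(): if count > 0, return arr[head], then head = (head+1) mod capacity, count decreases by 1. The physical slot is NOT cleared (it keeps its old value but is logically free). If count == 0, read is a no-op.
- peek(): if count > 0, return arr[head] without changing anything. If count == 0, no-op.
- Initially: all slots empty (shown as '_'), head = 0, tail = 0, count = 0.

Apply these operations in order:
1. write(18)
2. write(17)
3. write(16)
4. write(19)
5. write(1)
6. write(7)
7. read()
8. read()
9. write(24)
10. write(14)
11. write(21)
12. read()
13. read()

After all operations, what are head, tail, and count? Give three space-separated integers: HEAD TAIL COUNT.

Answer: 1 4 3

Derivation:
After op 1 (write(18)): arr=[18 _ _ _ _] head=0 tail=1 count=1
After op 2 (write(17)): arr=[18 17 _ _ _] head=0 tail=2 count=2
After op 3 (write(16)): arr=[18 17 16 _ _] head=0 tail=3 count=3
After op 4 (write(19)): arr=[18 17 16 19 _] head=0 tail=4 count=4
After op 5 (write(1)): arr=[18 17 16 19 1] head=0 tail=0 count=5
After op 6 (write(7)): arr=[7 17 16 19 1] head=1 tail=1 count=5
After op 7 (read()): arr=[7 17 16 19 1] head=2 tail=1 count=4
After op 8 (read()): arr=[7 17 16 19 1] head=3 tail=1 count=3
After op 9 (write(24)): arr=[7 24 16 19 1] head=3 tail=2 count=4
After op 10 (write(14)): arr=[7 24 14 19 1] head=3 tail=3 count=5
After op 11 (write(21)): arr=[7 24 14 21 1] head=4 tail=4 count=5
After op 12 (read()): arr=[7 24 14 21 1] head=0 tail=4 count=4
After op 13 (read()): arr=[7 24 14 21 1] head=1 tail=4 count=3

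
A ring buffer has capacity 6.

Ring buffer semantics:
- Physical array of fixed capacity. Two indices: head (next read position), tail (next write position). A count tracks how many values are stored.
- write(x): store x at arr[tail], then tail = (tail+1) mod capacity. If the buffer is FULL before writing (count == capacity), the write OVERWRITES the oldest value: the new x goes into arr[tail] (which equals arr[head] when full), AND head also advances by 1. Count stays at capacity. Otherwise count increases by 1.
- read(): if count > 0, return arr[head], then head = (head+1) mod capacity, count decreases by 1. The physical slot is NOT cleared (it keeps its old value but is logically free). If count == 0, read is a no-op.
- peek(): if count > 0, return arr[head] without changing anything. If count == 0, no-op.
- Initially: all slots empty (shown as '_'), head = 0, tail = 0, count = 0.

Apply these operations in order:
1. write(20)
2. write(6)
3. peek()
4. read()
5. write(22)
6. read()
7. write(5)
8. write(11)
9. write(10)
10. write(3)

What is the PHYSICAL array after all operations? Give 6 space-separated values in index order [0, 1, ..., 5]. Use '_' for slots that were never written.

Answer: 3 6 22 5 11 10

Derivation:
After op 1 (write(20)): arr=[20 _ _ _ _ _] head=0 tail=1 count=1
After op 2 (write(6)): arr=[20 6 _ _ _ _] head=0 tail=2 count=2
After op 3 (peek()): arr=[20 6 _ _ _ _] head=0 tail=2 count=2
After op 4 (read()): arr=[20 6 _ _ _ _] head=1 tail=2 count=1
After op 5 (write(22)): arr=[20 6 22 _ _ _] head=1 tail=3 count=2
After op 6 (read()): arr=[20 6 22 _ _ _] head=2 tail=3 count=1
After op 7 (write(5)): arr=[20 6 22 5 _ _] head=2 tail=4 count=2
After op 8 (write(11)): arr=[20 6 22 5 11 _] head=2 tail=5 count=3
After op 9 (write(10)): arr=[20 6 22 5 11 10] head=2 tail=0 count=4
After op 10 (write(3)): arr=[3 6 22 5 11 10] head=2 tail=1 count=5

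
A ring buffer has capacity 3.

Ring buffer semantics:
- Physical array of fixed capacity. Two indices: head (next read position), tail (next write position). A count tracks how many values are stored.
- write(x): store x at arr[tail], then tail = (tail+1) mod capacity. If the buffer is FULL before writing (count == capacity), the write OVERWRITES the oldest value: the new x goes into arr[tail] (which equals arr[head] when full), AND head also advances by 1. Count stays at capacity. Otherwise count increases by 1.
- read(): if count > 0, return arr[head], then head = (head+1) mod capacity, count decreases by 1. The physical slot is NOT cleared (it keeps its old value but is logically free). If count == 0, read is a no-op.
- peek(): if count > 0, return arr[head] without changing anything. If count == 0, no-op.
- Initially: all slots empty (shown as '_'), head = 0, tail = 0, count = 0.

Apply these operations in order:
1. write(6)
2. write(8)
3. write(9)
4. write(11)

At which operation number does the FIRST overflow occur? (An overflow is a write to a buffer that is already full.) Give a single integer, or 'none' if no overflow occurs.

After op 1 (write(6)): arr=[6 _ _] head=0 tail=1 count=1
After op 2 (write(8)): arr=[6 8 _] head=0 tail=2 count=2
After op 3 (write(9)): arr=[6 8 9] head=0 tail=0 count=3
After op 4 (write(11)): arr=[11 8 9] head=1 tail=1 count=3

Answer: 4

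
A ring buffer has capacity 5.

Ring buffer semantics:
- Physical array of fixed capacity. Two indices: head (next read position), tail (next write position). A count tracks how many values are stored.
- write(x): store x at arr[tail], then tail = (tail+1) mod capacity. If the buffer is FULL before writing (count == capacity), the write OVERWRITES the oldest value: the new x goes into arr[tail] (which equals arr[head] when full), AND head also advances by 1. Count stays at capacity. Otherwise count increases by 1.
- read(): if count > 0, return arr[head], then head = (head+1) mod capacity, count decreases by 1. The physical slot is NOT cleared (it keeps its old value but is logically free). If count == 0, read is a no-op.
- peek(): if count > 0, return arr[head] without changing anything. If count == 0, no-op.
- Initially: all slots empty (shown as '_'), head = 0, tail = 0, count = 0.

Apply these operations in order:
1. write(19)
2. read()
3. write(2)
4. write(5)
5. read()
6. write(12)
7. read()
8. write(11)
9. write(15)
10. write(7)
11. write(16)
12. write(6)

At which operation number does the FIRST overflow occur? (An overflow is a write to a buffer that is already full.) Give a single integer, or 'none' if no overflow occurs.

After op 1 (write(19)): arr=[19 _ _ _ _] head=0 tail=1 count=1
After op 2 (read()): arr=[19 _ _ _ _] head=1 tail=1 count=0
After op 3 (write(2)): arr=[19 2 _ _ _] head=1 tail=2 count=1
After op 4 (write(5)): arr=[19 2 5 _ _] head=1 tail=3 count=2
After op 5 (read()): arr=[19 2 5 _ _] head=2 tail=3 count=1
After op 6 (write(12)): arr=[19 2 5 12 _] head=2 tail=4 count=2
After op 7 (read()): arr=[19 2 5 12 _] head=3 tail=4 count=1
After op 8 (write(11)): arr=[19 2 5 12 11] head=3 tail=0 count=2
After op 9 (write(15)): arr=[15 2 5 12 11] head=3 tail=1 count=3
After op 10 (write(7)): arr=[15 7 5 12 11] head=3 tail=2 count=4
After op 11 (write(16)): arr=[15 7 16 12 11] head=3 tail=3 count=5
After op 12 (write(6)): arr=[15 7 16 6 11] head=4 tail=4 count=5

Answer: 12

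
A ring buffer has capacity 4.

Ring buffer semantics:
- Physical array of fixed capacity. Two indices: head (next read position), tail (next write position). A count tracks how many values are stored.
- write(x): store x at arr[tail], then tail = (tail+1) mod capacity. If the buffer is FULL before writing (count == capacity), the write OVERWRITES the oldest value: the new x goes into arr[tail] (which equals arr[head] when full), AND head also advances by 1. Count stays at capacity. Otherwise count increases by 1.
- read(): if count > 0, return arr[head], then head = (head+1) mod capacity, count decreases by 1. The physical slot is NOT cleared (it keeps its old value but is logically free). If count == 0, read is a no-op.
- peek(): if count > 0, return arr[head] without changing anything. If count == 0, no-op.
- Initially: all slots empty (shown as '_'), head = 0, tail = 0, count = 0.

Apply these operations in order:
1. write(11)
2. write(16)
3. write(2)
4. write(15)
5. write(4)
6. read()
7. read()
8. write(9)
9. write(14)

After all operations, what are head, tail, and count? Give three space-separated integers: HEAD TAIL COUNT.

After op 1 (write(11)): arr=[11 _ _ _] head=0 tail=1 count=1
After op 2 (write(16)): arr=[11 16 _ _] head=0 tail=2 count=2
After op 3 (write(2)): arr=[11 16 2 _] head=0 tail=3 count=3
After op 4 (write(15)): arr=[11 16 2 15] head=0 tail=0 count=4
After op 5 (write(4)): arr=[4 16 2 15] head=1 tail=1 count=4
After op 6 (read()): arr=[4 16 2 15] head=2 tail=1 count=3
After op 7 (read()): arr=[4 16 2 15] head=3 tail=1 count=2
After op 8 (write(9)): arr=[4 9 2 15] head=3 tail=2 count=3
After op 9 (write(14)): arr=[4 9 14 15] head=3 tail=3 count=4

Answer: 3 3 4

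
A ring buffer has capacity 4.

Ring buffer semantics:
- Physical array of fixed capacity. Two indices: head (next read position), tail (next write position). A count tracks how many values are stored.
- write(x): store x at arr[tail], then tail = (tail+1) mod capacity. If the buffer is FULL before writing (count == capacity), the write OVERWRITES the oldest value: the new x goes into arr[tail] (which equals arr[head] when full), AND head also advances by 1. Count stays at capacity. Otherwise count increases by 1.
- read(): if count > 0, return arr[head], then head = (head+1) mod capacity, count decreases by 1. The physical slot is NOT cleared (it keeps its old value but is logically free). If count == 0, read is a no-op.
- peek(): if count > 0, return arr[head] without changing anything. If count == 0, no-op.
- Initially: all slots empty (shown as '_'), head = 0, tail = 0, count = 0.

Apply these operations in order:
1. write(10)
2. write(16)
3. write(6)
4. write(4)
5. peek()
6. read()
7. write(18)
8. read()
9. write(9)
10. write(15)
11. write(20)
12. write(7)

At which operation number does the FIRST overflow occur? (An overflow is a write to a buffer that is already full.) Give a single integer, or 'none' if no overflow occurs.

After op 1 (write(10)): arr=[10 _ _ _] head=0 tail=1 count=1
After op 2 (write(16)): arr=[10 16 _ _] head=0 tail=2 count=2
After op 3 (write(6)): arr=[10 16 6 _] head=0 tail=3 count=3
After op 4 (write(4)): arr=[10 16 6 4] head=0 tail=0 count=4
After op 5 (peek()): arr=[10 16 6 4] head=0 tail=0 count=4
After op 6 (read()): arr=[10 16 6 4] head=1 tail=0 count=3
After op 7 (write(18)): arr=[18 16 6 4] head=1 tail=1 count=4
After op 8 (read()): arr=[18 16 6 4] head=2 tail=1 count=3
After op 9 (write(9)): arr=[18 9 6 4] head=2 tail=2 count=4
After op 10 (write(15)): arr=[18 9 15 4] head=3 tail=3 count=4
After op 11 (write(20)): arr=[18 9 15 20] head=0 tail=0 count=4
After op 12 (write(7)): arr=[7 9 15 20] head=1 tail=1 count=4

Answer: 10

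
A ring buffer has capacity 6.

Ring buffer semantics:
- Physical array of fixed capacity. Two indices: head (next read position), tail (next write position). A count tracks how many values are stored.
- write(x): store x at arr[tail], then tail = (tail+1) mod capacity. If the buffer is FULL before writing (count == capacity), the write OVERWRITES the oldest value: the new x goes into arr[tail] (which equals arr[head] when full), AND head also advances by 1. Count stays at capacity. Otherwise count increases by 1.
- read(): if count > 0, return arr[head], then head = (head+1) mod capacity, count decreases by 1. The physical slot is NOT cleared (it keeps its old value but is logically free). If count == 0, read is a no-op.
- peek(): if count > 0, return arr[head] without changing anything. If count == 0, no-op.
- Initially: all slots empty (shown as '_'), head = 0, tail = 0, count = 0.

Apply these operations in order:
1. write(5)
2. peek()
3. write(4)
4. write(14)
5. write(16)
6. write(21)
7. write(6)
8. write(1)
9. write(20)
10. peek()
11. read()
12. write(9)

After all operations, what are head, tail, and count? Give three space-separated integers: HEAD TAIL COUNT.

Answer: 3 3 6

Derivation:
After op 1 (write(5)): arr=[5 _ _ _ _ _] head=0 tail=1 count=1
After op 2 (peek()): arr=[5 _ _ _ _ _] head=0 tail=1 count=1
After op 3 (write(4)): arr=[5 4 _ _ _ _] head=0 tail=2 count=2
After op 4 (write(14)): arr=[5 4 14 _ _ _] head=0 tail=3 count=3
After op 5 (write(16)): arr=[5 4 14 16 _ _] head=0 tail=4 count=4
After op 6 (write(21)): arr=[5 4 14 16 21 _] head=0 tail=5 count=5
After op 7 (write(6)): arr=[5 4 14 16 21 6] head=0 tail=0 count=6
After op 8 (write(1)): arr=[1 4 14 16 21 6] head=1 tail=1 count=6
After op 9 (write(20)): arr=[1 20 14 16 21 6] head=2 tail=2 count=6
After op 10 (peek()): arr=[1 20 14 16 21 6] head=2 tail=2 count=6
After op 11 (read()): arr=[1 20 14 16 21 6] head=3 tail=2 count=5
After op 12 (write(9)): arr=[1 20 9 16 21 6] head=3 tail=3 count=6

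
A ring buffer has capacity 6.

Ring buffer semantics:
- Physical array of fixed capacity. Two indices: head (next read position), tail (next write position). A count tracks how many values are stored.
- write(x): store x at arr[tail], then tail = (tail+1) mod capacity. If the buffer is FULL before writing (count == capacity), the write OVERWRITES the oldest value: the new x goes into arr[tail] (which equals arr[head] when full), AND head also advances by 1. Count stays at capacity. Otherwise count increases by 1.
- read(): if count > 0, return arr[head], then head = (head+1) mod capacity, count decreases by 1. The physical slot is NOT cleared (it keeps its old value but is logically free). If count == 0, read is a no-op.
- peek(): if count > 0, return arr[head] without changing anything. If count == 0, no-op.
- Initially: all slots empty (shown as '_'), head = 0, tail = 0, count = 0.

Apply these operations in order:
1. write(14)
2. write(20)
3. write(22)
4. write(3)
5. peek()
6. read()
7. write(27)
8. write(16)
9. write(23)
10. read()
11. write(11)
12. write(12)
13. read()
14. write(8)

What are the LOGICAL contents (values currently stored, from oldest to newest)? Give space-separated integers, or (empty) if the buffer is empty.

After op 1 (write(14)): arr=[14 _ _ _ _ _] head=0 tail=1 count=1
After op 2 (write(20)): arr=[14 20 _ _ _ _] head=0 tail=2 count=2
After op 3 (write(22)): arr=[14 20 22 _ _ _] head=0 tail=3 count=3
After op 4 (write(3)): arr=[14 20 22 3 _ _] head=0 tail=4 count=4
After op 5 (peek()): arr=[14 20 22 3 _ _] head=0 tail=4 count=4
After op 6 (read()): arr=[14 20 22 3 _ _] head=1 tail=4 count=3
After op 7 (write(27)): arr=[14 20 22 3 27 _] head=1 tail=5 count=4
After op 8 (write(16)): arr=[14 20 22 3 27 16] head=1 tail=0 count=5
After op 9 (write(23)): arr=[23 20 22 3 27 16] head=1 tail=1 count=6
After op 10 (read()): arr=[23 20 22 3 27 16] head=2 tail=1 count=5
After op 11 (write(11)): arr=[23 11 22 3 27 16] head=2 tail=2 count=6
After op 12 (write(12)): arr=[23 11 12 3 27 16] head=3 tail=3 count=6
After op 13 (read()): arr=[23 11 12 3 27 16] head=4 tail=3 count=5
After op 14 (write(8)): arr=[23 11 12 8 27 16] head=4 tail=4 count=6

Answer: 27 16 23 11 12 8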